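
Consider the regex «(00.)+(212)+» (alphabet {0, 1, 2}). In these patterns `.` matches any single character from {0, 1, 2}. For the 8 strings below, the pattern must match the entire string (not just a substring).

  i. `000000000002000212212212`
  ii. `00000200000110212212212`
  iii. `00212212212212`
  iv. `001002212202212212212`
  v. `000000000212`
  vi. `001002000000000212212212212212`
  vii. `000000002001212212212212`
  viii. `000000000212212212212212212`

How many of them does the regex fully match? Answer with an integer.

i → match
ii → no match
iii → no match
iv → no match
v → match
vi → match
vii → match
viii → match
Total matched: 5

5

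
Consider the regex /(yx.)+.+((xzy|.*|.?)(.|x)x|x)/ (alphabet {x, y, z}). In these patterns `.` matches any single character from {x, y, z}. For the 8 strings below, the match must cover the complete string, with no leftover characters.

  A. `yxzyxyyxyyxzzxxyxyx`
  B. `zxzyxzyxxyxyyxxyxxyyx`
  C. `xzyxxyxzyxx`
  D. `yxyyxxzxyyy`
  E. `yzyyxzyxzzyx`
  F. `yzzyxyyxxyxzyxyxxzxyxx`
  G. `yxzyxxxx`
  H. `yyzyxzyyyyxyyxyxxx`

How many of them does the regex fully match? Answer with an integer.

A → match
B → no match — must start with `yx`
C. `xzyxxyxzyxx` → no match — must start with `yx`
D. `yxyyxxzxyyy` → no match — must end with `x`
E. `yzyyxzyxzzyx` → no match — must start with `yx`
F → no match — must start with `yx`
G. `yxzyxxxx` → match
H → no match — must start with `yx`
Total matched: 2

2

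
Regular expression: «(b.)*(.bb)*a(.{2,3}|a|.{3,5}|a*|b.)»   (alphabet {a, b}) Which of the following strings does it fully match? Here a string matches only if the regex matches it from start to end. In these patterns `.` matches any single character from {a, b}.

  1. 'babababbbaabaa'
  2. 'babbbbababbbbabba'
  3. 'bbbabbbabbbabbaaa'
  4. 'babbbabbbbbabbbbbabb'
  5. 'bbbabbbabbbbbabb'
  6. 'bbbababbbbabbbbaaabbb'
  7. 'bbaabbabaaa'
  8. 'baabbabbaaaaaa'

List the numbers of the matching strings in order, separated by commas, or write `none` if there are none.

1, 3, 4, 5, 8

1 → match
2 → no match
3 → match
4 → match
5 → match
6 → no match
7 → no match
8 → match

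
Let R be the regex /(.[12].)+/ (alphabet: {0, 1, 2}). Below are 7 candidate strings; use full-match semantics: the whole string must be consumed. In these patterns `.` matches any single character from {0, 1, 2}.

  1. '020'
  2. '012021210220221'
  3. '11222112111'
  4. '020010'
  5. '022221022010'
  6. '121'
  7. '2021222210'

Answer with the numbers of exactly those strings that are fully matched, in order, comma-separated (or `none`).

1, 2, 4, 5, 6

1. '020' → match
2 → match
3. '11222112111' → no match
4. '020010' → match
5. '022221022010' → match
6. '121' → match
7. '2021222210' → no match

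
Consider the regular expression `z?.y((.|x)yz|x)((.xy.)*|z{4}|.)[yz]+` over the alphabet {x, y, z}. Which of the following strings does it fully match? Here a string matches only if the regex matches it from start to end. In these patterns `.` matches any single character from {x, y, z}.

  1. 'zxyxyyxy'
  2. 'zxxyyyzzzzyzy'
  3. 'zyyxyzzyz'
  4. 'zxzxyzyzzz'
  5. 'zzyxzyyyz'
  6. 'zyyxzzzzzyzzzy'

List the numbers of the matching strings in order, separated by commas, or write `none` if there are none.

1 → no match
2 → no match
3 → match
4 → no match
5 → match
6 → match

3, 5, 6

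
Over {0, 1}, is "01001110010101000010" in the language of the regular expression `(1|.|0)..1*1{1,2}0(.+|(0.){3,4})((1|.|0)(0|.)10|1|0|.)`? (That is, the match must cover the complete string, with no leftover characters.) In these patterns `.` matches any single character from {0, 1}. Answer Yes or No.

No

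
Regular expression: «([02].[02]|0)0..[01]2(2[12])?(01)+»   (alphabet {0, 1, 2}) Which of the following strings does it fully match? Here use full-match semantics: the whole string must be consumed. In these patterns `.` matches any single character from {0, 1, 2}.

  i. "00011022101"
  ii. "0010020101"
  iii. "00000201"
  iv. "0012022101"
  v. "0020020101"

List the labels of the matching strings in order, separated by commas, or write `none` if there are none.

i. "00011022101" → no match
ii. "0010020101" → match
iii. "00000201" → match
iv. "0012022101" → match
v. "0020020101" → match

ii, iii, iv, v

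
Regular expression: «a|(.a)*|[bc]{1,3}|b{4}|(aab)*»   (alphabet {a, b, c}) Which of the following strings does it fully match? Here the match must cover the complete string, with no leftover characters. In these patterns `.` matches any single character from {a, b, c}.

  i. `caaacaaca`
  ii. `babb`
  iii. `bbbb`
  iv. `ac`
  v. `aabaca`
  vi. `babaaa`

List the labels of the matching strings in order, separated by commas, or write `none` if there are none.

iii, v, vi

i. `caaacaaca` → no match
ii. `babb` → no match
iii. `bbbb` → match
iv. `ac` → no match
v. `aabaca` → match
vi. `babaaa` → match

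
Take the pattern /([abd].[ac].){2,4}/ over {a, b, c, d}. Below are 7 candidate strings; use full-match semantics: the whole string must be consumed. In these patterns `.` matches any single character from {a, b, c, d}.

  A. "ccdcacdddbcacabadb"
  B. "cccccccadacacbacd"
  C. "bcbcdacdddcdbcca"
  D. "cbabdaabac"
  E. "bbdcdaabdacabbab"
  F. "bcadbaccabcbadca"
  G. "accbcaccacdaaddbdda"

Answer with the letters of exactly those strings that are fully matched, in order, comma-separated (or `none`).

F

A → no match
B → no match
C → no match
D → no match
E → no match
F → match
G → no match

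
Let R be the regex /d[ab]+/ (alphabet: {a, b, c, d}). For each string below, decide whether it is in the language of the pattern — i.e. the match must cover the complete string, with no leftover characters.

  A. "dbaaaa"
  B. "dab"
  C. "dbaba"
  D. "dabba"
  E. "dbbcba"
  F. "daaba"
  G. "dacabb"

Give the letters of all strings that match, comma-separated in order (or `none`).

A, B, C, D, F

A → match
B → match
C → match
D → match
E → no match
F → match
G → no match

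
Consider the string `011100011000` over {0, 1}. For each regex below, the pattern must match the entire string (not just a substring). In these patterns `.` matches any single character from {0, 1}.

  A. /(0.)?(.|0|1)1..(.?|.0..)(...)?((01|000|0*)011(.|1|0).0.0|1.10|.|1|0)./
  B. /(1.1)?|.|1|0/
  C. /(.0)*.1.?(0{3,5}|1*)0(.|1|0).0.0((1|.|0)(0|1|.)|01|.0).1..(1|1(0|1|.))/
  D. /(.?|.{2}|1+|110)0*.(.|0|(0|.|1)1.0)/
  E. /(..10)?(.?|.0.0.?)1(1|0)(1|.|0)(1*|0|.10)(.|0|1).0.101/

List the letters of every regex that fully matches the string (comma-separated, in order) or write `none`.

A

A → match
B → no match
C → no match
D → no match
E → no match — must end with `101`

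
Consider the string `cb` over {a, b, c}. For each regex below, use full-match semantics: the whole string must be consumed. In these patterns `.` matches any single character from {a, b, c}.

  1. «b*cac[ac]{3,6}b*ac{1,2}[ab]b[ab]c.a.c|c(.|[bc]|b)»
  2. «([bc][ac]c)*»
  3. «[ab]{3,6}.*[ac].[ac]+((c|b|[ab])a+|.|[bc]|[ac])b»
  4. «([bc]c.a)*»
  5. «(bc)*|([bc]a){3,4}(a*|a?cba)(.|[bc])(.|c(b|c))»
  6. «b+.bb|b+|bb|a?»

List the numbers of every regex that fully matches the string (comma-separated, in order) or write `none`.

1 → match
2 → no match
3 → no match
4 → no match
5 → no match
6 → no match

1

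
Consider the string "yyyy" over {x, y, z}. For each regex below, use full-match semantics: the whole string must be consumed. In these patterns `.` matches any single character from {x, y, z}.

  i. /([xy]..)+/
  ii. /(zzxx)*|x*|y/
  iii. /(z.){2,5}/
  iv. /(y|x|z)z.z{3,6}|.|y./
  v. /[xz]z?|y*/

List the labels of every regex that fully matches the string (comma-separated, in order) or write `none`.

i → no match
ii → no match
iii → no match — must start with "z"
iv → no match
v → match

v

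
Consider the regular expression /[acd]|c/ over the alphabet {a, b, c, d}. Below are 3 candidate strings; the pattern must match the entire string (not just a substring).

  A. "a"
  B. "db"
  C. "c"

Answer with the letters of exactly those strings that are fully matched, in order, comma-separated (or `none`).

A, C

A. "a" → match
B. "db" → no match
C. "c" → match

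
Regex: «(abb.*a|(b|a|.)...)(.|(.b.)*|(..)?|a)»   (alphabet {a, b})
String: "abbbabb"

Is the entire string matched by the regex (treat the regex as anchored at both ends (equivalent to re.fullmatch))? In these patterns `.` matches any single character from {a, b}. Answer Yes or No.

Yes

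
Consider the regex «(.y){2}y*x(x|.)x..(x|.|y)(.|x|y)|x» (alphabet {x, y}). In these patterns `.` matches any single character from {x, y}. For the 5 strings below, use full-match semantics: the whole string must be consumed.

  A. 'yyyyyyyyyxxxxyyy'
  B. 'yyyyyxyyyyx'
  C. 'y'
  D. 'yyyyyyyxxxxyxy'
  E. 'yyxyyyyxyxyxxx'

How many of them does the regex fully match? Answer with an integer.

3

A → match
B → no match
C → no match
D → match
E → match
Total matched: 3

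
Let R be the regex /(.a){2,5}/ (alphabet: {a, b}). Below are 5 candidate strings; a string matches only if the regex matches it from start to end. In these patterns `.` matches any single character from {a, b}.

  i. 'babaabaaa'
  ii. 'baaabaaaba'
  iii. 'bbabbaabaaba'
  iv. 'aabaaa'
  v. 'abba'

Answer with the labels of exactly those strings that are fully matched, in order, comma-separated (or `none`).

i → no match
ii → match
iii → no match
iv → match
v → no match

ii, iv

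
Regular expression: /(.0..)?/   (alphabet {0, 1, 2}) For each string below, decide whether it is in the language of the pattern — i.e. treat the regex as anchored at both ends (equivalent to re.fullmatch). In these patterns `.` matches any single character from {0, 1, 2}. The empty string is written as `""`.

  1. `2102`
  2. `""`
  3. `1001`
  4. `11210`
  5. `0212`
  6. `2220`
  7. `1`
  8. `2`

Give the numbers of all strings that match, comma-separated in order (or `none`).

2, 3

1 → no match
2 → match
3 → match
4 → no match
5 → no match
6 → no match
7 → no match
8 → no match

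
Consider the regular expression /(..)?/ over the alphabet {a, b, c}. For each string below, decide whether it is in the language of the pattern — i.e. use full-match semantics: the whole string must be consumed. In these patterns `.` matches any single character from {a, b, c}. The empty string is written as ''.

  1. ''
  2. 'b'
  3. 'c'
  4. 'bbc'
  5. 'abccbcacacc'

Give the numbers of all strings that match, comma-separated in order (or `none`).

1

1. '' → match
2. 'b' → no match
3. 'c' → no match
4. 'bbc' → no match
5. 'abccbcacacc' → no match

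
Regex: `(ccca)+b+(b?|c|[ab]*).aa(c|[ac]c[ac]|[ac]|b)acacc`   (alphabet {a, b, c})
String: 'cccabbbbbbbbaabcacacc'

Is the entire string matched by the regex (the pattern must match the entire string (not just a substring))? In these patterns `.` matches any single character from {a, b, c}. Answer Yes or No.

No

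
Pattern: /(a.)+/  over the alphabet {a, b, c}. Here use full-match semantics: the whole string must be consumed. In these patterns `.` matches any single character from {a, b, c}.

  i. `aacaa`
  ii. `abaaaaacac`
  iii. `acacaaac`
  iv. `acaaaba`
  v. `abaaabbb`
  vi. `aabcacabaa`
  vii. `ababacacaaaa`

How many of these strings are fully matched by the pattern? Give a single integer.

3

i → no match
ii → match
iii → match
iv → no match
v → no match
vi → no match
vii → match
Total matched: 3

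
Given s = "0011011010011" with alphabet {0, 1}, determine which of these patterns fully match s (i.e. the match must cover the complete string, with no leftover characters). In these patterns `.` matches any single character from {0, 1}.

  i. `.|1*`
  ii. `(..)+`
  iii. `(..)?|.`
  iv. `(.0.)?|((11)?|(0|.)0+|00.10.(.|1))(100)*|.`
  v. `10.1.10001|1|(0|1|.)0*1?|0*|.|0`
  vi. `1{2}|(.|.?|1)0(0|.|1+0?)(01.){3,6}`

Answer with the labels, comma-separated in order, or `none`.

vi

i → no match
ii → no match
iii → no match
iv → no match
v → no match
vi → match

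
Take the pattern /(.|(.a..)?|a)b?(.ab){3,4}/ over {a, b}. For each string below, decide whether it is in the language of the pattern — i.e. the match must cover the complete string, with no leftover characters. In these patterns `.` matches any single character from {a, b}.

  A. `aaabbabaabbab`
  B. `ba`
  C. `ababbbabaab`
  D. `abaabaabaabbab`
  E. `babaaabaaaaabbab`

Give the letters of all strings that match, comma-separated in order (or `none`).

A → match
B. `ba` → no match — must end with `ab`
C. `ababbbabaab` → no match
D → match
E → no match

A, D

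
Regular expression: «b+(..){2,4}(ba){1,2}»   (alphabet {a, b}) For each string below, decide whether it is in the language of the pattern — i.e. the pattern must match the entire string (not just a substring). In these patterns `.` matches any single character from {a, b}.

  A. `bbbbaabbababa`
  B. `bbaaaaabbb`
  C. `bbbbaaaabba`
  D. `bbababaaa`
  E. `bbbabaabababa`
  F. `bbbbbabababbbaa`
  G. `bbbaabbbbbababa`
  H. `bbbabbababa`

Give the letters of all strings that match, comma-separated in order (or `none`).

A → match
B → no match — must end with `ba`
C → match
D → no match — must end with `ba`
E → match
F → no match — must end with `ba`
G → match
H → match

A, C, E, G, H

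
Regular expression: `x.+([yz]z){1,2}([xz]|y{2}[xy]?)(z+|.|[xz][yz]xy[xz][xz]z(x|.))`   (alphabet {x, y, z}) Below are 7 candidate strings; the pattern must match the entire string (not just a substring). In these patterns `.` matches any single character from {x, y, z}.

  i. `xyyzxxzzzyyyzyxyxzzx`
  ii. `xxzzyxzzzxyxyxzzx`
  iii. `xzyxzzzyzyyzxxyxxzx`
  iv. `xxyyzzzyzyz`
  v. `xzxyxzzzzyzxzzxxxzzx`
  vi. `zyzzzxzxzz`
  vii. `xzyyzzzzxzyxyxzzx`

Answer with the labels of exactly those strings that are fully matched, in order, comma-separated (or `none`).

i → match
ii → match
iii → no match
iv. `xxyyzzzyzyz` → no match
v → no match
vi. `zyzzzxzxzz` → no match — must start with `x`
vii → match

i, ii, vii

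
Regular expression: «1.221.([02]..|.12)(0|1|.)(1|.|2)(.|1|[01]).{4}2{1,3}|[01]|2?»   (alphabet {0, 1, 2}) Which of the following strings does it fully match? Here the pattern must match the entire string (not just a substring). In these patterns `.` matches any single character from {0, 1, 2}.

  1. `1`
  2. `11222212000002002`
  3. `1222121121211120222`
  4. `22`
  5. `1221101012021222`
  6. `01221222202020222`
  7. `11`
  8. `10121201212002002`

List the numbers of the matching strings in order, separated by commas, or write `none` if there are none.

1, 3

1. `1` → match
2 → no match
3 → match
4. `22` → no match
5 → no match
6 → no match
7. `11` → no match
8 → no match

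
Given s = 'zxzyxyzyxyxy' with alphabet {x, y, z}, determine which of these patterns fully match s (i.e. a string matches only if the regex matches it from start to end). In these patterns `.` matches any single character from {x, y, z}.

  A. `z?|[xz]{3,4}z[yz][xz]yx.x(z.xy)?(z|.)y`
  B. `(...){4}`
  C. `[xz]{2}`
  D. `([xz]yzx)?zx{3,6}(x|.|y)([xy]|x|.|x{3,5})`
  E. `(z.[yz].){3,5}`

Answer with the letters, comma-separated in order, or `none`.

B

A → no match
B → match
C → no match
D → no match
E → no match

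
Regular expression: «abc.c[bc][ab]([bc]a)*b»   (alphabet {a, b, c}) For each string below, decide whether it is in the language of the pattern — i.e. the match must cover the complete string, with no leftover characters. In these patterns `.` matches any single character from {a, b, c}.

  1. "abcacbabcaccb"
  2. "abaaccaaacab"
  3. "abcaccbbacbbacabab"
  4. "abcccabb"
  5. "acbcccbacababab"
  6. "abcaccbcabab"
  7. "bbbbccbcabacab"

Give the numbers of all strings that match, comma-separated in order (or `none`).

6

1 → no match
2. "abaaccaaacab" → no match — must start with "abc"
3 → no match
4. "abcccabb" → no match
5 → no match — must start with "abc"
6. "abcaccbcabab" → match
7 → no match — must start with "abc"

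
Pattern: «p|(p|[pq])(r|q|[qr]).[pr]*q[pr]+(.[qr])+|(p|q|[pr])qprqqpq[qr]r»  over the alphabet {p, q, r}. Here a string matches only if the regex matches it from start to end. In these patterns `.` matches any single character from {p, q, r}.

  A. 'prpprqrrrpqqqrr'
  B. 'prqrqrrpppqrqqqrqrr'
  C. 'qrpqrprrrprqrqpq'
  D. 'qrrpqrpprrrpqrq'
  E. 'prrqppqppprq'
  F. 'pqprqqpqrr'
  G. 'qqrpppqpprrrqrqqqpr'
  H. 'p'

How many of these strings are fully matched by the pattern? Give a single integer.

A → match
B → match
C → match
D → match
E → no match
F → match
G → match
H → match
Total matched: 7

7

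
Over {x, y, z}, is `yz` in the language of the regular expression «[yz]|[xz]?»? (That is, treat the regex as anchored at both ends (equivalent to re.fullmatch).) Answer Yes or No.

No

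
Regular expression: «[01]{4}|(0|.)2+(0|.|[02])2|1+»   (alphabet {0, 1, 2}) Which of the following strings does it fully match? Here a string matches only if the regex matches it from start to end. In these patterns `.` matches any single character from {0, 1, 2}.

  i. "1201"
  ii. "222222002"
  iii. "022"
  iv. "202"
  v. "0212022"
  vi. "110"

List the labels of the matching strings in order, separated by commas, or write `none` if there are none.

none

i → no match
ii → no match
iii → no match
iv → no match
v → no match
vi → no match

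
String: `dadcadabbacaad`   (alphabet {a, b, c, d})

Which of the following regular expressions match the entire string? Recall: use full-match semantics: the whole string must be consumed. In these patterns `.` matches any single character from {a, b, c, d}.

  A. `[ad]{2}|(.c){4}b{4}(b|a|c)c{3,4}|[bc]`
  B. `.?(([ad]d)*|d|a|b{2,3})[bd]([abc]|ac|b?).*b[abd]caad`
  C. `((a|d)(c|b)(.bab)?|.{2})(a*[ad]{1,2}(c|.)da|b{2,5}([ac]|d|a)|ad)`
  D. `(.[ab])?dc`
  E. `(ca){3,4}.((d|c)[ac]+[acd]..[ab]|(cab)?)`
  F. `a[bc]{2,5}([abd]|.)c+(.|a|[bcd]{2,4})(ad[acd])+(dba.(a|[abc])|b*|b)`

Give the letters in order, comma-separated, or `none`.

B

A → no match
B → match
C → no match
D → no match — must end with `dc`
E → no match — must start with `ca`
F → no match — must start with `a`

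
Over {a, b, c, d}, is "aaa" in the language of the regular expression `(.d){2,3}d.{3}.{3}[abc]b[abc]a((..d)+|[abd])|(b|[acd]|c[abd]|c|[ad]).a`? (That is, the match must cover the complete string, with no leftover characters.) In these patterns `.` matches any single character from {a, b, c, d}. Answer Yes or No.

Yes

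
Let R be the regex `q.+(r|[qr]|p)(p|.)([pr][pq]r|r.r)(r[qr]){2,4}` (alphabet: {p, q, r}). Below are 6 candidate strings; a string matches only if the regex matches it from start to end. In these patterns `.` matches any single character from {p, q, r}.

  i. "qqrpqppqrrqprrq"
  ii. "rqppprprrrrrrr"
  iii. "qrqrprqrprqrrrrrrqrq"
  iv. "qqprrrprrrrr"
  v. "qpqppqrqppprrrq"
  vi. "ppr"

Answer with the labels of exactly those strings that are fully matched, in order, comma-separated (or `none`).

i → no match
ii → no match — must start with "q"
iii → match
iv → match
v → no match
vi → no match — must start with "q"

iii, iv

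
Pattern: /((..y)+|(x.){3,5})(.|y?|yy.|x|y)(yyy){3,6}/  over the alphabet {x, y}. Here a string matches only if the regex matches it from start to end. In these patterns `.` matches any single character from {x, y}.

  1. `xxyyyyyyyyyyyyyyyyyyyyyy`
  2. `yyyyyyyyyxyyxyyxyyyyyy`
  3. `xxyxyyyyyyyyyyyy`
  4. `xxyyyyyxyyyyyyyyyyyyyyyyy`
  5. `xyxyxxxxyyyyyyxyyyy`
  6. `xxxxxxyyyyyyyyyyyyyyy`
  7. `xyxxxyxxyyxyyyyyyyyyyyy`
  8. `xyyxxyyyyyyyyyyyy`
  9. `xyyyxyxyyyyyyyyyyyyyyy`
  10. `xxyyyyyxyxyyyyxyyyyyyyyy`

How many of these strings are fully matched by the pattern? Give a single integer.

7

1 → match
2 → no match
3 → match
4 → match
5 → no match
6 → match
7 → match
8 → no match
9 → match
10 → match
Total matched: 7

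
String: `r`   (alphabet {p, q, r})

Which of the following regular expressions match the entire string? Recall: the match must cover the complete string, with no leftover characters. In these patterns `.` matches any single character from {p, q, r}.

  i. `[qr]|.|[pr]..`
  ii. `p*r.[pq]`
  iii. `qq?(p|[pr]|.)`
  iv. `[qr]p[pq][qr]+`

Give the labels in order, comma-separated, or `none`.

i

i → match
ii → no match
iii → no match — must start with `q`
iv → no match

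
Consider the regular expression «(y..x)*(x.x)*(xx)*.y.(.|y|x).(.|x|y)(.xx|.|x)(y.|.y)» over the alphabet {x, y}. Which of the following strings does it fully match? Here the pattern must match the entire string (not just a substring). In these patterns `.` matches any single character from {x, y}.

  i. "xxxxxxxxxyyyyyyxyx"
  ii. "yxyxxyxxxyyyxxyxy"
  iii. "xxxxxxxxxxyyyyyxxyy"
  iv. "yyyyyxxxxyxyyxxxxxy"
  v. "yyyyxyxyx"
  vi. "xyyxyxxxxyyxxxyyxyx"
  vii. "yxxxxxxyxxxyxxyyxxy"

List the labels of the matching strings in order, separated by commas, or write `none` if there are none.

i → match
ii → no match
iii → match
iv → no match
v → match
vi → no match
vii → no match

i, iii, v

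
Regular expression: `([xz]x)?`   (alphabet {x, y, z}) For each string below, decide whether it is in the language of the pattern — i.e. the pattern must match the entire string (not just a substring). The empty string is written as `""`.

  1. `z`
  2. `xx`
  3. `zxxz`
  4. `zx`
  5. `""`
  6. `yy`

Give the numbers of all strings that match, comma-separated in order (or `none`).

1 → no match
2 → match
3 → no match
4 → match
5 → match
6 → no match

2, 4, 5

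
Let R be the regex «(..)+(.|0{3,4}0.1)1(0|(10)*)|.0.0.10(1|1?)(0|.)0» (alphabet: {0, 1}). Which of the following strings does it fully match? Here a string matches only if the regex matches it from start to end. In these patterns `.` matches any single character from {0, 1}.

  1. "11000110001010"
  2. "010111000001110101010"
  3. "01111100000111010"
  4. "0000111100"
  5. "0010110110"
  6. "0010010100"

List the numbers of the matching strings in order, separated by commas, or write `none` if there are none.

2, 3, 5, 6

1 → no match
2 → match
3 → match
4. "0000111100" → no match
5. "0010110110" → match
6. "0010010100" → match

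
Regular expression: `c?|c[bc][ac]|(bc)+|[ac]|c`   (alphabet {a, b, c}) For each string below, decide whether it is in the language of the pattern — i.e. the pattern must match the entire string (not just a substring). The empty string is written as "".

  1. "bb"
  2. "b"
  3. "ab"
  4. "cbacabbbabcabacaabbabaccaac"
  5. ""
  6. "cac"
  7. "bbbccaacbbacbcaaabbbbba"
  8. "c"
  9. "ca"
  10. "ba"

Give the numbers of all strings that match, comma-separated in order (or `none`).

1. "bb" → no match
2. "b" → no match
3. "ab" → no match
4 → no match
5. "" → match
6. "cac" → no match
7 → no match
8. "c" → match
9. "ca" → no match
10. "ba" → no match

5, 8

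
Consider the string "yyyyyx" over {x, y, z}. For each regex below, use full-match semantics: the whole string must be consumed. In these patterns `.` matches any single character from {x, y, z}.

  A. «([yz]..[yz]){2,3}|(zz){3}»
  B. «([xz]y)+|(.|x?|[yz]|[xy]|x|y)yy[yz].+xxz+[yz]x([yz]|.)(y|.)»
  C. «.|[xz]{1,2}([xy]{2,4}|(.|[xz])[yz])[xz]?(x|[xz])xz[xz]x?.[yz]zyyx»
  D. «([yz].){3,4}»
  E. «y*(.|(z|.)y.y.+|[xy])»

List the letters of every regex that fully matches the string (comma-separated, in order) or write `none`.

A → no match
B → no match
C → no match
D → match
E → match

D, E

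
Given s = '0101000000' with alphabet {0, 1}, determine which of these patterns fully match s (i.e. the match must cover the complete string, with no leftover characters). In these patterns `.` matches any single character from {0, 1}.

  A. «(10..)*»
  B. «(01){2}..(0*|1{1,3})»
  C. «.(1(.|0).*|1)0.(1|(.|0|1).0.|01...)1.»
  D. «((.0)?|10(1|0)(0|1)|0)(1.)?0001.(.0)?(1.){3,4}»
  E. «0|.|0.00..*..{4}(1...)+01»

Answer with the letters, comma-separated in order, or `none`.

B

A → no match
B → match
C → no match
D → no match
E → no match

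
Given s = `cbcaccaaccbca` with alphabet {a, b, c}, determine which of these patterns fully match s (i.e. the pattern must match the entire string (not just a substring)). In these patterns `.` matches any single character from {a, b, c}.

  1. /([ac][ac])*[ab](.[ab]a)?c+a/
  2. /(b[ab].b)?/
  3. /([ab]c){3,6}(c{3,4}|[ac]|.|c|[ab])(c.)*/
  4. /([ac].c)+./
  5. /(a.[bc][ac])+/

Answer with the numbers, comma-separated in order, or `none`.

1 → no match
2 → no match
3 → no match
4 → match
5 → no match — must start with `a`

4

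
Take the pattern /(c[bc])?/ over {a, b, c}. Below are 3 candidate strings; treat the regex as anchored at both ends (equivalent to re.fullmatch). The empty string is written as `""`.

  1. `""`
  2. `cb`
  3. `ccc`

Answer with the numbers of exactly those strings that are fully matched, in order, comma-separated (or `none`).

1 → match
2 → match
3 → no match

1, 2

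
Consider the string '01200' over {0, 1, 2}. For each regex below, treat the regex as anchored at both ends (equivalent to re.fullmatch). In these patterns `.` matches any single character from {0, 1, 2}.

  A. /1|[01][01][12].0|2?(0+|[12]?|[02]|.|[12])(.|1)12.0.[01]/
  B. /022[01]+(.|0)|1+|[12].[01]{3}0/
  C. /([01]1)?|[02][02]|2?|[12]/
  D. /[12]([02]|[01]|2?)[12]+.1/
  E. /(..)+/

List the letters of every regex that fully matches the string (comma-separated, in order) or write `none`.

A → match
B → no match
C → no match
D → no match — must end with '1'
E → no match

A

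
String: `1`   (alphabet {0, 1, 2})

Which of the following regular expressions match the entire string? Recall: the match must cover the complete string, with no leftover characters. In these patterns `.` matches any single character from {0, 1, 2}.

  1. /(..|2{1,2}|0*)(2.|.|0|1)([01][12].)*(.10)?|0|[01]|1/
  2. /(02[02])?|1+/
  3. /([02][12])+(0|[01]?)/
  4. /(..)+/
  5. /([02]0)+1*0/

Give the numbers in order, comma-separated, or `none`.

1, 2

1 → match
2 → match
3 → no match
4 → no match
5 → no match — must end with `0`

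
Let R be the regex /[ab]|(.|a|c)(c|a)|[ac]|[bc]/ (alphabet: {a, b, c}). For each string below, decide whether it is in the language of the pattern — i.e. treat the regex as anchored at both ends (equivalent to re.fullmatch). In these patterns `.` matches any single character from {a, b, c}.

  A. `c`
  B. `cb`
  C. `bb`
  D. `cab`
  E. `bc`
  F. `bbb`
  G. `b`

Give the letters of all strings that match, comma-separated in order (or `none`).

A, E, G

A → match
B → no match
C → no match
D → no match
E → match
F → no match
G → match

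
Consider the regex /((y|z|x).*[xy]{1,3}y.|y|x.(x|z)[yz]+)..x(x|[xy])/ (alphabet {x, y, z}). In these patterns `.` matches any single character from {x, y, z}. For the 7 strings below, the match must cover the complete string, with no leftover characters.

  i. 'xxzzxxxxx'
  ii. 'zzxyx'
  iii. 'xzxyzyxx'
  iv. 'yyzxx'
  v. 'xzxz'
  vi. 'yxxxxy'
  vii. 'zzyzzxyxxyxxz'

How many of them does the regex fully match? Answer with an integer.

i. 'xxzzxxxxx' → no match
ii. 'zzxyx' → no match
iii. 'xzxyzyxx' → match
iv. 'yyzxx' → match
v. 'xzxz' → no match
vi. 'yxxxxy' → no match
vii → no match
Total matched: 2

2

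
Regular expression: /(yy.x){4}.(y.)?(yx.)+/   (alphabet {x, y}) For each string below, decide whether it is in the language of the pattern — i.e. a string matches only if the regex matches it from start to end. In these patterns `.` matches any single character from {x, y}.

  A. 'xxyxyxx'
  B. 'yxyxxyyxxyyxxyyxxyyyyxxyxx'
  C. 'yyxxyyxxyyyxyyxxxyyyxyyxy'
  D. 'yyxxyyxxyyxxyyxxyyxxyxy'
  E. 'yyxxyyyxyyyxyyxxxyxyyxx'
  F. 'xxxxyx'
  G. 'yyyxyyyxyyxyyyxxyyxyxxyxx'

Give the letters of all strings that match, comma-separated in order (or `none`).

C, D, E

A. 'xxyxyxx' → no match — must start with 'yy'
B → no match — must start with 'yy'
C → match
D → match
E → match
F. 'xxxxyx' → no match — must start with 'yy'
G → no match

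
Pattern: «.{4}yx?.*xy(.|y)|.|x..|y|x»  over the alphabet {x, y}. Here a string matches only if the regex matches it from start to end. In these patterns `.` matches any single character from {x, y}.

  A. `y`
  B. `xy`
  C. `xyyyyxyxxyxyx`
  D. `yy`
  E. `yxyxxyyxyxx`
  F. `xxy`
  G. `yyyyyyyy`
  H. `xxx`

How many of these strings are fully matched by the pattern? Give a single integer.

4

A. `y` → match
B. `xy` → no match
C → match
D. `yy` → no match
E. `yxyxxyyxyxx` → no match
F. `xxy` → match
G. `yyyyyyyy` → no match
H. `xxx` → match
Total matched: 4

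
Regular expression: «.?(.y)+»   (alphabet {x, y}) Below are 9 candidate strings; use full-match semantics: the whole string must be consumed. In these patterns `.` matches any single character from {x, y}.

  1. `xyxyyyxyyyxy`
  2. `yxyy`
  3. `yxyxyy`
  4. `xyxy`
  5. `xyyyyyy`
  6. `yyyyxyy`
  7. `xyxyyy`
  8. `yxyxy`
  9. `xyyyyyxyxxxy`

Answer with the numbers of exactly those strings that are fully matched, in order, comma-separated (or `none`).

1 → match
2 → no match
3 → no match
4 → match
5 → match
6 → no match
7 → match
8 → match
9 → no match

1, 4, 5, 7, 8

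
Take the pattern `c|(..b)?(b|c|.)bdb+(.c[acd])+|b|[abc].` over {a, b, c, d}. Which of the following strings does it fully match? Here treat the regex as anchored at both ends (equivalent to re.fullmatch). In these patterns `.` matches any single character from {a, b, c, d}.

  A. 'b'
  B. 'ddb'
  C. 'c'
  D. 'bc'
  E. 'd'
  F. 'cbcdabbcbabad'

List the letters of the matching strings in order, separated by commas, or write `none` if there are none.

A, C, D

A → match
B → no match
C → match
D → match
E → no match
F → no match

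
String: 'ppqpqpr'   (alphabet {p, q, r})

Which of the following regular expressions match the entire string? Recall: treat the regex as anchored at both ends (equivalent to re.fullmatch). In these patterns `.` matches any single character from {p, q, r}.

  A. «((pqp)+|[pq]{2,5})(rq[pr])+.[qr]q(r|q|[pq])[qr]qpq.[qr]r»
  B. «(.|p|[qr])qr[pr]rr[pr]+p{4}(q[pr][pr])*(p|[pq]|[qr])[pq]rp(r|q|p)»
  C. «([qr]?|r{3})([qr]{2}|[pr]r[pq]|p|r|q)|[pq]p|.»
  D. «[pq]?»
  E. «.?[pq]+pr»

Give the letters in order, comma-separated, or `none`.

E

A → no match
B → no match
C → no match
D → no match
E → match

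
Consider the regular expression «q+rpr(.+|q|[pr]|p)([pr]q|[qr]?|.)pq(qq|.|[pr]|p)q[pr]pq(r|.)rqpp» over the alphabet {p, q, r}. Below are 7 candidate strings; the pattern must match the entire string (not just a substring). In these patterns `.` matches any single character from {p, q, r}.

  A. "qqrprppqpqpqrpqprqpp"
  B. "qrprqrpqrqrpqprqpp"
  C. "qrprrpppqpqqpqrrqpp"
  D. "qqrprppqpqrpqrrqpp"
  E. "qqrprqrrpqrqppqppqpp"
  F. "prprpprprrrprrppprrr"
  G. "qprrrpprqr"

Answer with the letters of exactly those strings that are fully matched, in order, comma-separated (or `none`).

A, B, D

A → match
B → match
C → no match
D → match
E → no match — must end with "rqpp"
F → no match — must start with "q"
G → no match — must end with "rqpp"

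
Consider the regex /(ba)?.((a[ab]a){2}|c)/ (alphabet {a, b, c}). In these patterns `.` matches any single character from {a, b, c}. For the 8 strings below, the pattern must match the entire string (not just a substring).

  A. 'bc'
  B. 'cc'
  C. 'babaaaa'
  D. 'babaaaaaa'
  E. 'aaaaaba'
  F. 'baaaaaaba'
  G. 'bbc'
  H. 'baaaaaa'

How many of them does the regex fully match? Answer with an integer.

7

A → match
B → match
C → match
D → match
E → match
F → match
G → no match
H → match
Total matched: 7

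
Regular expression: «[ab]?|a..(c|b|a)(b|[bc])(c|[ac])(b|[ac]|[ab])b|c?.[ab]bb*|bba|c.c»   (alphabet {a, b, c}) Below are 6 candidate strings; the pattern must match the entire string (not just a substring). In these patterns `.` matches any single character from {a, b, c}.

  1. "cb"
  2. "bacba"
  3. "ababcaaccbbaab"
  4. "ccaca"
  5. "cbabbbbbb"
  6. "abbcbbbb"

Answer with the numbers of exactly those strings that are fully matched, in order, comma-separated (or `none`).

5

1 → no match
2 → no match
3 → no match
4 → no match
5 → match
6 → no match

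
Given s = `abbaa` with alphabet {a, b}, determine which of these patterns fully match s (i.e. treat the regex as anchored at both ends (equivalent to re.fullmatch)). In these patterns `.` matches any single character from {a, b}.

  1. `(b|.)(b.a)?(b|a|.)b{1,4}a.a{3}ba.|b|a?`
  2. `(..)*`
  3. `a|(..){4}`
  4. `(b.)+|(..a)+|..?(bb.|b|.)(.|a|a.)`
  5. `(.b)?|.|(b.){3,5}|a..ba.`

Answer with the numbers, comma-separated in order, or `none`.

1 → no match
2 → no match
3 → no match
4 → match
5 → no match

4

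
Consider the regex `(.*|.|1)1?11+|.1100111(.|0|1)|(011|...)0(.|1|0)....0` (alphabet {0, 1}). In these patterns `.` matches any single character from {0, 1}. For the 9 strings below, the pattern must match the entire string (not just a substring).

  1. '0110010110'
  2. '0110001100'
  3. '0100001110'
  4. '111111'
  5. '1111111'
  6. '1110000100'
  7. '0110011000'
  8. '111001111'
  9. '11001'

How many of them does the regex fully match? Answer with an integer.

1 → match
2 → match
3 → match
4 → match
5 → match
6 → match
7 → match
8 → match
9 → no match
Total matched: 8

8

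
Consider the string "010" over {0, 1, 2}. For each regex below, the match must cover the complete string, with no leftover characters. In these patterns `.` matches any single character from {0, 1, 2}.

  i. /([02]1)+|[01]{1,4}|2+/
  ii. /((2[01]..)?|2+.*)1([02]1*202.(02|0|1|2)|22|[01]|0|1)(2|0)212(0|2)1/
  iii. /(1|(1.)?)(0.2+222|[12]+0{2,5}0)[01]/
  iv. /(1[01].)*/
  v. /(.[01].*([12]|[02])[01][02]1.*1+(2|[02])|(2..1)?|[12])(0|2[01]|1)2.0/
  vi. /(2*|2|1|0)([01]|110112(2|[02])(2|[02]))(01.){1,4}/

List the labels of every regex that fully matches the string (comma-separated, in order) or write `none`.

i → match
ii → no match — must end with "1"
iii → no match
iv → no match
v → no match
vi → no match

i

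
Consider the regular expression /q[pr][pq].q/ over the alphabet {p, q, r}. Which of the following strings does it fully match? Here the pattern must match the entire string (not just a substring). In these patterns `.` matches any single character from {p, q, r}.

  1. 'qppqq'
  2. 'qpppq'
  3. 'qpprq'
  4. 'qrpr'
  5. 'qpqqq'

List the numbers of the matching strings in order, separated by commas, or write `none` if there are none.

1, 2, 3, 5

1 → match
2 → match
3 → match
4 → no match — must end with 'q'
5 → match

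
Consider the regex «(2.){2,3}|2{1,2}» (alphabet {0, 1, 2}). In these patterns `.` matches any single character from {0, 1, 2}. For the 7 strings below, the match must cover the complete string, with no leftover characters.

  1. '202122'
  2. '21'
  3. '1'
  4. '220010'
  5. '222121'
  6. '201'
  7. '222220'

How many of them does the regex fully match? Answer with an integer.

3

1 → match
2 → no match
3 → no match — must start with '2'
4 → no match
5 → match
6 → no match
7 → match
Total matched: 3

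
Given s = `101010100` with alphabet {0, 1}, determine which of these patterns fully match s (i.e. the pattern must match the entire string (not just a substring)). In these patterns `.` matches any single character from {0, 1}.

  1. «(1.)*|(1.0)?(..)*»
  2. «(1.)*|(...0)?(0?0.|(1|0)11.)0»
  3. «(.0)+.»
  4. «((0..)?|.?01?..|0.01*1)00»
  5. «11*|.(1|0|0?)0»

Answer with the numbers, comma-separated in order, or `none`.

3

1 → no match
2 → no match
3 → match
4 → no match
5 → no match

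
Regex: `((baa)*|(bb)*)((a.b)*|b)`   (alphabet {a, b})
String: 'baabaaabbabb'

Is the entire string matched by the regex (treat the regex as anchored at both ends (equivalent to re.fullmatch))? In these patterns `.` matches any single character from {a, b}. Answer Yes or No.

Yes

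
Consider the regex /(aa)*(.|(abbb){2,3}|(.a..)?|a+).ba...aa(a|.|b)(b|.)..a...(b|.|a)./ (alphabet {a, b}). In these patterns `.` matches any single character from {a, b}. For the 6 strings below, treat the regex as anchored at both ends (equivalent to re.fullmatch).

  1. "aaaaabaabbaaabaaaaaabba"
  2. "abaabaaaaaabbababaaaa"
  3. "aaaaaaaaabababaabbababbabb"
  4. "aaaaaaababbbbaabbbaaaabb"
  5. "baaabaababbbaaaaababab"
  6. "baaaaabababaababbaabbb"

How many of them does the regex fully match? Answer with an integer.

1

1 → no match
2 → no match
3 → match
4 → no match
5 → no match
6 → no match
Total matched: 1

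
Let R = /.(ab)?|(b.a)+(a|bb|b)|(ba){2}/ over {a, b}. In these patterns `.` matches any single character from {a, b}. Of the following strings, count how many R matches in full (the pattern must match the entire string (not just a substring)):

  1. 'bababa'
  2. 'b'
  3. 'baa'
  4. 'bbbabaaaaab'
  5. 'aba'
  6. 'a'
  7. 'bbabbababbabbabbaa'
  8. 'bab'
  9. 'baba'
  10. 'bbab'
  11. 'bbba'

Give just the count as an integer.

1 → no match
2 → match
3 → no match
4 → no match
5 → no match
6 → match
7 → no match
8 → match
9 → match
10 → match
11 → no match
Total matched: 5

5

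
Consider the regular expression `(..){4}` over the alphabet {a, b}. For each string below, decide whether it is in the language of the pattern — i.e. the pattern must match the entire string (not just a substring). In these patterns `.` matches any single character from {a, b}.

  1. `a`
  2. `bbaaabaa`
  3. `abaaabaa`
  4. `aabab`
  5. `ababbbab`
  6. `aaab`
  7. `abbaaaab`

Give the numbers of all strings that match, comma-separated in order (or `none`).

1 → no match
2 → match
3 → match
4 → no match
5 → match
6 → no match
7 → match

2, 3, 5, 7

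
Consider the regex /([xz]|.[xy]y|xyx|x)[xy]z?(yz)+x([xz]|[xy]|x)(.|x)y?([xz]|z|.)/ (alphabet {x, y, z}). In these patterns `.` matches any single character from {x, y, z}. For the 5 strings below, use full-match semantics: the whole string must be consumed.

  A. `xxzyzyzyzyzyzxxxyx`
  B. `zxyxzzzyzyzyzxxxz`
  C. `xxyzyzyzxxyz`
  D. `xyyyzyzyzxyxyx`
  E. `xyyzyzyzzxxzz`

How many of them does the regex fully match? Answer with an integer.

3

A → match
B → no match
C → match
D → match
E → no match
Total matched: 3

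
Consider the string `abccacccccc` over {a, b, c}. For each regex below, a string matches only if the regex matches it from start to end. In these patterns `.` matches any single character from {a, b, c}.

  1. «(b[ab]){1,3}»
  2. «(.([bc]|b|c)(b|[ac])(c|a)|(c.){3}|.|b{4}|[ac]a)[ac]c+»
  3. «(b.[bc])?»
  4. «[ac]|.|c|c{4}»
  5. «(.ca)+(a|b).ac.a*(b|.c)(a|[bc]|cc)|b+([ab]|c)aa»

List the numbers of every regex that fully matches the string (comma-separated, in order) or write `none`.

1 → no match — must start with `b`
2 → match
3 → no match
4 → no match
5 → no match

2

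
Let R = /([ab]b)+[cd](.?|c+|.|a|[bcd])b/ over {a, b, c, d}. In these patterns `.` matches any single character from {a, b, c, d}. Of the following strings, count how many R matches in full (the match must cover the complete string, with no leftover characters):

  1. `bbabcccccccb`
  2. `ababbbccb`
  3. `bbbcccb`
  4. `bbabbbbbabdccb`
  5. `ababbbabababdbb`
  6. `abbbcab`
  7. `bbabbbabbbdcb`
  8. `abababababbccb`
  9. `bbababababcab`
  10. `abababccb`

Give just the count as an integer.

1 → match
2 → match
3 → no match
4 → match
5 → match
6 → match
7 → match
8 → no match
9 → match
10 → match
Total matched: 8

8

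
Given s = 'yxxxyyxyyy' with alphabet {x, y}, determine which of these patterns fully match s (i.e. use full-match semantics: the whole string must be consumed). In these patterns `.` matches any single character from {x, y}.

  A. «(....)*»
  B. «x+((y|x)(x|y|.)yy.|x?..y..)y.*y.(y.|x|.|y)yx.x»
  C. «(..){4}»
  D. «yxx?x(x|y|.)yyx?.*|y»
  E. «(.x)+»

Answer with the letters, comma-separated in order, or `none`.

D

A → no match
B → no match — must start with 'x'
C → no match
D → match
E → no match — must end with 'x'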